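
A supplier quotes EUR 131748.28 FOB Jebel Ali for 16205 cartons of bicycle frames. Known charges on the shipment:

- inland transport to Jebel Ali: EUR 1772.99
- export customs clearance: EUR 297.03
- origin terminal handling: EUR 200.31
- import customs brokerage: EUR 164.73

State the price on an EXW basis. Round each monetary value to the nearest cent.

Not relevant to the conversion: brokerage — on the buyer under both terms; not part of either seller's price.
From FOB to EXW, the seller no longer bears: inland to port, export clearance, origin terminal.
EXW price = 131748.28 − 1772.99 − 297.03 − 200.31 = 129477.95

EXW price: EUR 129477.95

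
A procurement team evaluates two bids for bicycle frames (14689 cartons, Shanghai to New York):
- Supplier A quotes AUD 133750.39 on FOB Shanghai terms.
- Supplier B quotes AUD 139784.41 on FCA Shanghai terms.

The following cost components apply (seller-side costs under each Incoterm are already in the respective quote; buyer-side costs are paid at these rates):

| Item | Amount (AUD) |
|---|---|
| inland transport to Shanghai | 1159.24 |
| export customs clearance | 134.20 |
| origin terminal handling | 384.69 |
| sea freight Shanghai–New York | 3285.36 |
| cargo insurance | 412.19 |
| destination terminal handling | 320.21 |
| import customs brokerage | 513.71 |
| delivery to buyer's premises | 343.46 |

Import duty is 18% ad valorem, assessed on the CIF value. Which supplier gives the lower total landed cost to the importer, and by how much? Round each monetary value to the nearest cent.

Supplier A (FOB):
CIF value = FOB price + freight + insurance = 133750.39 + 3285.36 + 412.19 = 137447.94
Import duty = 137447.94 × 18% = 24740.63
Buyer bears (A): 3285.36 + 412.19 + 320.21 + 513.71 + 343.46 = 4874.93
Landed cost (A) = invoice 133750.39 + 4874.93 + duty 24740.63 = 163365.95
Supplier B (FCA):
CIF value = FCA price + origin terminal + freight + insurance = 139784.41 + 384.69 + 3285.36 + 412.19 = 143866.65
Import duty = 143866.65 × 18% = 25896.00
Buyer bears (B): 384.69 + 3285.36 + 412.19 + 320.21 + 513.71 + 343.46 = 5259.62
Landed cost (B) = invoice 139784.41 + 5259.62 + duty 25896.00 = 170940.03
Difference = |163365.95 − 170940.03| = 7574.08

Supplier A is cheaper by AUD 7574.08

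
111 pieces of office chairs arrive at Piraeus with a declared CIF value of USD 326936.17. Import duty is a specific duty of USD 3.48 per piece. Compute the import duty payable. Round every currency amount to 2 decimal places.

Import duty: USD 386.28

Import duty = 111 × 3.48 = 386.28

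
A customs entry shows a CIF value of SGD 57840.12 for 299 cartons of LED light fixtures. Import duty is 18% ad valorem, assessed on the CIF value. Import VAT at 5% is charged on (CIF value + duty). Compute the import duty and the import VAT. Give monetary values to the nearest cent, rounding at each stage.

Import duty: SGD 10411.22; import VAT: SGD 3412.57

Import duty = 57840.12 × 18% = 10411.22
VAT base = CIF + duty = 57840.12 + 10411.22 = 68251.34
Import VAT = 68251.34 × 5% = 3412.57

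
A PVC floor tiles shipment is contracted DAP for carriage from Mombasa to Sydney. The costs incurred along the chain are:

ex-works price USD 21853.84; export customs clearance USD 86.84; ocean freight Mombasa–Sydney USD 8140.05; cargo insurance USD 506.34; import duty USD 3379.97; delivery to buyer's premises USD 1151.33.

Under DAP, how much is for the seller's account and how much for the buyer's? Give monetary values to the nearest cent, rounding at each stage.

DAP: the seller bears all costs to the named destination except import duty and clearance.
Seller's account: goods 21853.84 + export clearance 86.84 + freight 8140.05 + insurance 506.34 + delivery 1151.33 = 31738.40
Buyer's account: duty 3379.97 = 3379.97

Seller: USD 31738.40; buyer: USD 3379.97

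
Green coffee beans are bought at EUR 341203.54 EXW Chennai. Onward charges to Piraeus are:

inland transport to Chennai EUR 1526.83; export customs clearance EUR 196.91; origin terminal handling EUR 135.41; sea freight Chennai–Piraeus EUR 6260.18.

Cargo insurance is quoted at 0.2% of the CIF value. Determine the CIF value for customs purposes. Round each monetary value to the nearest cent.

CIF value: EUR 350022.92

Let C be the CIF value. C = EXW price + pre-shipment costs + freight + 0.2% × C
C − 0.2% × C = 341203.54 + 1526.83 + 196.91 + 135.41 + 6260.18
0.998 × C = 349322.87
C = 349322.87 / 0.998 = 350022.92
Insurance premium = 0.2% × 350022.92 = 700.05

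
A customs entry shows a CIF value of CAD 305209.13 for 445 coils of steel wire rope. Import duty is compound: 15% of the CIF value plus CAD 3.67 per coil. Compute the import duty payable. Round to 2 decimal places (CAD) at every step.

Ad valorem component: 305209.13 × 15% = 45781.37
Specific component: 445 × 3.67 = 1633.15
Import duty = 45781.37 + 1633.15 = 47414.52

Import duty: CAD 47414.52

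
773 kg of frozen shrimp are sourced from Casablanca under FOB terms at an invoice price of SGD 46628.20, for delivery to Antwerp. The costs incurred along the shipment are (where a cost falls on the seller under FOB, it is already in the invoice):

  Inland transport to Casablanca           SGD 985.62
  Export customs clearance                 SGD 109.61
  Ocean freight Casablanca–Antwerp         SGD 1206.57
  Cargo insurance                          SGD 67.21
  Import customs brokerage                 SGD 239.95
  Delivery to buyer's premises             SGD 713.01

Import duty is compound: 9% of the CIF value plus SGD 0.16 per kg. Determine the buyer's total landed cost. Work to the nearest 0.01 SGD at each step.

FOB: the seller bears costs until goods are on board at the origin port; the buyer bears freight, insurance and all costs thereafter.
Already in the invoice (seller's account under FOB): inland to port, export clearance — exclude.
CIF value = FOB price + freight + insurance = 46628.20 + 1206.57 + 67.21 = 47901.98
Ad valorem component: 47901.98 × 9% = 4311.18
Specific component: 773 × 0.16 = 123.68
Import duty = 4311.18 + 123.68 = 4434.86
Buyer bears: freight 1206.57 + insurance 67.21 + brokerage 239.95 + delivery 713.01 + duty 4434.86 = 6661.60
Landed cost = invoice 46628.20 + 6661.60 = 53289.80

Total landed cost: SGD 53289.80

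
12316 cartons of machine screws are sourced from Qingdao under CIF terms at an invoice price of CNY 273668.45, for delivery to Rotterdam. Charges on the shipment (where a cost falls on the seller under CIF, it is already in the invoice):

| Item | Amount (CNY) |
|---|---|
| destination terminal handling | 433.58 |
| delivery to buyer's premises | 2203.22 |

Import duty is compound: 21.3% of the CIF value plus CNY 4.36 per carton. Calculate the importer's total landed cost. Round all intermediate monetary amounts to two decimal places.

Total landed cost: CNY 388294.39

CIF: the seller pays costs through ocean freight and marine insurance to the destination port.
The CIF price already equals the CIF value: 273668.45
Ad valorem component: 273668.45 × 21.3% = 58291.38
Specific component: 12316 × 4.36 = 53697.76
Import duty = 58291.38 + 53697.76 = 111989.14
Buyer bears: destination terminal 433.58 + delivery 2203.22 + duty 111989.14 = 114625.94
Landed cost = invoice 273668.45 + 114625.94 = 388294.39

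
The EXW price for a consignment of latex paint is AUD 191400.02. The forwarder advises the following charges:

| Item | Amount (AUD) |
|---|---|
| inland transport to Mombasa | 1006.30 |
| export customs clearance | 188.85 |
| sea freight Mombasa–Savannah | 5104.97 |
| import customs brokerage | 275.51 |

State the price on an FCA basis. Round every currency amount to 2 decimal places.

Not relevant to the conversion: freight, brokerage — on the buyer under both terms; not part of either seller's price.
From EXW to FCA, the seller additionally bears: inland to port, export clearance.
FCA price = 191400.02 + 1006.30 + 188.85 = 192595.17

FCA price: AUD 192595.17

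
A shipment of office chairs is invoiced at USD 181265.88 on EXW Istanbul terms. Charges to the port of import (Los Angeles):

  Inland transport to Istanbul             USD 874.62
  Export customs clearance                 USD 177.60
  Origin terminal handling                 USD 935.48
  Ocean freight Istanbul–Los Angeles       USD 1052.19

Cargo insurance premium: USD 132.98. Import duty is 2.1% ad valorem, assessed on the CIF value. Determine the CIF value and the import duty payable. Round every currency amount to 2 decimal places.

CIF = EXW price + pre-shipment costs + freight + insurance
CIF = 181265.88 + 874.62 + 177.60 + 935.48 + 1052.19 + 132.98 = 184438.75
Import duty = 184438.75 × 2.1% = 3873.21

CIF value: USD 184438.75; import duty: USD 3873.21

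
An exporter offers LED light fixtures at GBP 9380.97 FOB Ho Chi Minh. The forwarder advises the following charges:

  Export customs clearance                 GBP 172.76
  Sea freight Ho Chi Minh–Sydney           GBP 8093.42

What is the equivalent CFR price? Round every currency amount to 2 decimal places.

Not relevant to the conversion: export clearance — on the seller under both FOB and CFR; already in the FOB price and stays in the CFR price.
From FOB to CFR, the seller additionally bears: freight.
CFR price = 9380.97 + 8093.42 = 17474.39

CFR price: GBP 17474.39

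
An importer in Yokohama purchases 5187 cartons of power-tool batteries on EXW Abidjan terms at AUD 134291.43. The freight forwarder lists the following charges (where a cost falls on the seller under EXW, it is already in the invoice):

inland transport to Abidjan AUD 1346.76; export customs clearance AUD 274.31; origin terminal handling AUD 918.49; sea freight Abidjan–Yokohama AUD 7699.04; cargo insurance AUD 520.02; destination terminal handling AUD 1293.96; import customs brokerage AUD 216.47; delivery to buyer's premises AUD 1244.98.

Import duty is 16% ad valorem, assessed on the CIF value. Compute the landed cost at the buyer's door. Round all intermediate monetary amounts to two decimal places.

EXW: the seller makes goods available at their premises; the buyer bears all onward costs.
CIF value = EXW price + inland to port + export clearance + origin terminal + freight + insurance = 134291.43 + 1346.76 + 274.31 + 918.49 + 7699.04 + 520.02 = 145050.05
Import duty = 145050.05 × 16% = 23208.01
Buyer bears: inland to port 1346.76 + export clearance 274.31 + origin terminal 918.49 + freight 7699.04 + insurance 520.02 + destination terminal 1293.96 + brokerage 216.47 + delivery 1244.98 + duty 23208.01 = 36722.04
Landed cost = invoice 134291.43 + 36722.04 = 171013.47

Total landed cost: AUD 171013.47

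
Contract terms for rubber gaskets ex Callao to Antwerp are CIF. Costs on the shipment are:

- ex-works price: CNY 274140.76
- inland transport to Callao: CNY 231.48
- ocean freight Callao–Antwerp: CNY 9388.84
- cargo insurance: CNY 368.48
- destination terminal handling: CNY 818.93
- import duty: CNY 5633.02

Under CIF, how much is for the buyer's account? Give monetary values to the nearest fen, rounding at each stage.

CIF: the seller pays costs through ocean freight and marine insurance to the destination port.
Seller's account: goods 274140.76 + inland to port 231.48 + freight 9388.84 + insurance 368.48 = 284129.56
Buyer's account: destination terminal 818.93 + duty 5633.02 = 6451.95

Buyer's account: CNY 6451.95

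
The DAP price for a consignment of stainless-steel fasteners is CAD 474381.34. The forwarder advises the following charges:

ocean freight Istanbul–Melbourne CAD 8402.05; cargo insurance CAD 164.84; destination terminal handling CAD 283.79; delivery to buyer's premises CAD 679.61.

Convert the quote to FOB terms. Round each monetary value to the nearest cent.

FOB price: CAD 464851.05

From DAP to FOB, the seller no longer bears: freight, insurance, destination terminal, delivery.
FOB price = 474381.34 − 8402.05 − 164.84 − 283.79 − 679.61 = 464851.05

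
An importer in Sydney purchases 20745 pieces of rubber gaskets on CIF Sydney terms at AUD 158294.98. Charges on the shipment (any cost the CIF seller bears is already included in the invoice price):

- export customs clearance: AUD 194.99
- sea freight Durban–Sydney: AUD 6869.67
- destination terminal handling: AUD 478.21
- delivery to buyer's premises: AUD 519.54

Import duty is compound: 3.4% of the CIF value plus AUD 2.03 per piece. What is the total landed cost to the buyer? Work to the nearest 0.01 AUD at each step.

CIF: the seller pays costs through ocean freight and marine insurance to the destination port.
Already in the invoice (seller's account under CIF): export clearance, freight — exclude.
The CIF price already equals the CIF value: 158294.98
Ad valorem component: 158294.98 × 3.4% = 5382.03
Specific component: 20745 × 2.03 = 42112.35
Import duty = 5382.03 + 42112.35 = 47494.38
Buyer bears: destination terminal 478.21 + delivery 519.54 + duty 47494.38 = 48492.13
Landed cost = invoice 158294.98 + 48492.13 = 206787.11

Total landed cost: AUD 206787.11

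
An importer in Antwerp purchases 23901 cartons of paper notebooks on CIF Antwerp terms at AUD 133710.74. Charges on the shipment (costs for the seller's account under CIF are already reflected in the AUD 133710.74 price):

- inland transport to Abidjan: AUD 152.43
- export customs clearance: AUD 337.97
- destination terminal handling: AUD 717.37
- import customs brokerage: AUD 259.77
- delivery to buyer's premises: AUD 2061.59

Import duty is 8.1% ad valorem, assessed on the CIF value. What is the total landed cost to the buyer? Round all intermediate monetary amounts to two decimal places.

Total landed cost: AUD 147580.04

CIF: the seller pays costs through ocean freight and marine insurance to the destination port.
Already in the invoice (seller's account under CIF): inland to port, export clearance — exclude.
The CIF price already equals the CIF value: 133710.74
Import duty = 133710.74 × 8.1% = 10830.57
Buyer bears: destination terminal 717.37 + brokerage 259.77 + delivery 2061.59 + duty 10830.57 = 13869.30
Landed cost = invoice 133710.74 + 13869.30 = 147580.04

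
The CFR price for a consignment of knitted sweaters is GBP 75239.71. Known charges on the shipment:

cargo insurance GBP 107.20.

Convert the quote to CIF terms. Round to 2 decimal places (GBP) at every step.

From CFR to CIF, the seller additionally bears: insurance.
CIF price = 75239.71 + 107.20 = 75346.91

CIF price: GBP 75346.91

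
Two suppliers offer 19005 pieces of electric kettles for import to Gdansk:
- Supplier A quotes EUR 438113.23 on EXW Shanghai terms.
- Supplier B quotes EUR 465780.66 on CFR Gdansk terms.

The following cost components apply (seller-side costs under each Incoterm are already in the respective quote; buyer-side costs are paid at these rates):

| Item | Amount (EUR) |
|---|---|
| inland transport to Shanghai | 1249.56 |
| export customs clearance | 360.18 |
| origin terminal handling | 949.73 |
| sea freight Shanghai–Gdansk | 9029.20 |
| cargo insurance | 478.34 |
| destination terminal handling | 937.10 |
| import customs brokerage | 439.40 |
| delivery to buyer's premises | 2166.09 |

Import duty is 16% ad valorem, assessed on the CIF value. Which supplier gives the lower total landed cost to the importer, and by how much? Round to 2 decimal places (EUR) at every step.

Supplier A is cheaper by EUR 18651.36

Supplier A (EXW):
CIF value = EXW price + inland to port + export clearance + origin terminal + freight + insurance = 438113.23 + 1249.56 + 360.18 + 949.73 + 9029.20 + 478.34 = 450180.24
Import duty = 450180.24 × 16% = 72028.84
Buyer bears (A): 1249.56 + 360.18 + 949.73 + 9029.20 + 478.34 + 937.10 + 439.40 + 2166.09 = 15609.60
Landed cost (A) = invoice 438113.23 + 15609.60 + duty 72028.84 = 525751.67
Supplier B (CFR):
CIF value = CFR price + insurance = 465780.66 + 478.34 = 466259.00
Import duty = 466259.00 × 16% = 74601.44
Buyer bears (B): 478.34 + 937.10 + 439.40 + 2166.09 = 4020.93
Landed cost (B) = invoice 465780.66 + 4020.93 + duty 74601.44 = 544403.03
Difference = |525751.67 − 544403.03| = 18651.36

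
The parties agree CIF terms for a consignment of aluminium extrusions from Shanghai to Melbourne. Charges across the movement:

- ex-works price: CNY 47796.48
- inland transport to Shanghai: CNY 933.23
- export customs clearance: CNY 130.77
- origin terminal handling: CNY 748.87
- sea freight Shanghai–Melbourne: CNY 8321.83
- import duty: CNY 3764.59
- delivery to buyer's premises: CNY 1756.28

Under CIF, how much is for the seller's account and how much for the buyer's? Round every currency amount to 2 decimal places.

Seller: CNY 57931.18; buyer: CNY 5520.87

CIF: the seller pays costs through ocean freight and marine insurance to the destination port.
Seller's account: goods 47796.48 + inland to port 933.23 + export clearance 130.77 + origin terminal 748.87 + freight 8321.83 = 57931.18
Buyer's account: duty 3764.59 + delivery 1756.28 = 5520.87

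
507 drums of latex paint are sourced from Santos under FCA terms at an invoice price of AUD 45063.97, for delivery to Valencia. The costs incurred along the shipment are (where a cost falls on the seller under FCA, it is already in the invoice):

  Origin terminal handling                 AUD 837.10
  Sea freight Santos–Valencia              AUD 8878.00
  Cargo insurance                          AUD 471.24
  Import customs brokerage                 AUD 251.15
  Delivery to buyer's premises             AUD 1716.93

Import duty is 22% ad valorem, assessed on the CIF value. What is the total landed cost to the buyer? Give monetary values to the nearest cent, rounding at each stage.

FCA: the seller delivers export-cleared goods to the carrier; the buyer bears costs from that point.
CIF value = FCA price + origin terminal + freight + insurance = 45063.97 + 837.10 + 8878.00 + 471.24 = 55250.31
Import duty = 55250.31 × 22% = 12155.07
Buyer bears: origin terminal 837.10 + freight 8878.00 + insurance 471.24 + brokerage 251.15 + delivery 1716.93 + duty 12155.07 = 24309.49
Landed cost = invoice 45063.97 + 24309.49 = 69373.46

Total landed cost: AUD 69373.46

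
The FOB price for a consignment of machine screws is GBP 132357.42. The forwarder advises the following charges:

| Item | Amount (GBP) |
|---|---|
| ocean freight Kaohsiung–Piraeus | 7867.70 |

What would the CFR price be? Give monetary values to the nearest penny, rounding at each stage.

From FOB to CFR, the seller additionally bears: freight.
CFR price = 132357.42 + 7867.70 = 140225.12

CFR price: GBP 140225.12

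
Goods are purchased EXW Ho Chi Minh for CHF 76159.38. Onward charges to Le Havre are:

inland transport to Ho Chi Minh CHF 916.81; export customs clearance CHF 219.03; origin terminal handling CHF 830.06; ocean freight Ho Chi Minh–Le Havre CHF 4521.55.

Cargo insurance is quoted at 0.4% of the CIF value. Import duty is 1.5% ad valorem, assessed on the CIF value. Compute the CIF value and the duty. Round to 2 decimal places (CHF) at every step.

Let C be the CIF value. C = EXW price + pre-shipment costs + freight + 0.4% × C
C − 0.4% × C = 76159.38 + 916.81 + 219.03 + 830.06 + 4521.55
0.996 × C = 82646.83
C = 82646.83 / 0.996 = 82978.74
Insurance premium = 0.4% × 82978.74 = 331.91
Import duty = 82978.74 × 1.5% = 1244.68

CIF value: CHF 82978.74; import duty: CHF 1244.68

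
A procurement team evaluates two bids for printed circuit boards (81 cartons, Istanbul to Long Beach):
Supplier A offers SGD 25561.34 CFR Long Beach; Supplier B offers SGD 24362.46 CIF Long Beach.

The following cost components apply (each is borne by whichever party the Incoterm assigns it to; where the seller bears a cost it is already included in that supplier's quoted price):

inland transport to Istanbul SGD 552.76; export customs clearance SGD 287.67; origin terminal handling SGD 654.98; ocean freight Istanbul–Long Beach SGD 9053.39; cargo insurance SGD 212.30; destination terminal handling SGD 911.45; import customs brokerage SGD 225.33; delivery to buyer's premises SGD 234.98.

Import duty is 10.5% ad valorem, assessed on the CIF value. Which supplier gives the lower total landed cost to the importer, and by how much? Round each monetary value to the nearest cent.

Supplier A (CFR):
CIF value = CFR price + insurance = 25561.34 + 212.30 = 25773.64
Import duty = 25773.64 × 10.5% = 2706.23
Buyer bears (A): 212.30 + 911.45 + 225.33 + 234.98 = 1584.06
Landed cost (A) = invoice 25561.34 + 1584.06 + duty 2706.23 = 29851.63
Supplier B (CIF):
The CIF price already equals the CIF value: 24362.46
Import duty = 24362.46 × 10.5% = 2558.06
Buyer bears (B): 911.45 + 225.33 + 234.98 = 1371.76
Landed cost (B) = invoice 24362.46 + 1371.76 + duty 2558.06 = 28292.28
Difference = |29851.63 − 28292.28| = 1559.35

Supplier B is cheaper by SGD 1559.35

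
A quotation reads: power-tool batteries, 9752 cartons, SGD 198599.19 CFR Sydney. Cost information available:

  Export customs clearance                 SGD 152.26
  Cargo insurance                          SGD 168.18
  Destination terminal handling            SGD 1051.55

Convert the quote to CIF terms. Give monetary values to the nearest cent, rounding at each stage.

Not relevant to the conversion: export clearance — on the seller under both CFR and CIF; already in the CFR price and stays in the CIF price. destination terminal — on the buyer under both terms; not part of either seller's price.
From CFR to CIF, the seller additionally bears: insurance.
CIF price = 198599.19 + 168.18 = 198767.37

CIF price: SGD 198767.37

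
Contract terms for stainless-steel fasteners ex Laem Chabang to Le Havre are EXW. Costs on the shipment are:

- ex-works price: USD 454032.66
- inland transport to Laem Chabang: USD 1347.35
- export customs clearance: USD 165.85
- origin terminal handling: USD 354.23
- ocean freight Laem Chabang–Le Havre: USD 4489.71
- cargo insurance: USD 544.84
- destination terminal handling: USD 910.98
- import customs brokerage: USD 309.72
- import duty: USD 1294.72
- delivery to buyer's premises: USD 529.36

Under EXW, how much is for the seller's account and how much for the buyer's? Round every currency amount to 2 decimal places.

EXW: the seller makes goods available at their premises; the buyer bears all onward costs.
Seller's account: goods 454032.66 = 454032.66
Buyer's account: inland to port 1347.35 + export clearance 165.85 + origin terminal 354.23 + freight 4489.71 + insurance 544.84 + destination terminal 910.98 + brokerage 309.72 + duty 1294.72 + delivery 529.36 = 9946.76

Seller: USD 454032.66; buyer: USD 9946.76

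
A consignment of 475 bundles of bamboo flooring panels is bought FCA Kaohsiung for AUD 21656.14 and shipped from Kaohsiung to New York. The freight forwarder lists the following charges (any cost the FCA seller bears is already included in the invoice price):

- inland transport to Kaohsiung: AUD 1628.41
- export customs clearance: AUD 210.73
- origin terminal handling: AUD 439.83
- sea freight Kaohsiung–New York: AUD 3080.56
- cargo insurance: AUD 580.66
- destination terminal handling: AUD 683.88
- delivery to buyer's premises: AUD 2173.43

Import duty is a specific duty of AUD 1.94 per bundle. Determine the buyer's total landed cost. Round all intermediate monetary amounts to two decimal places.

FCA: the seller delivers export-cleared goods to the carrier; the buyer bears costs from that point.
Already in the invoice (seller's account under FCA): inland to port, export clearance — exclude.
CIF value = FCA price + origin terminal + freight + insurance = 21656.14 + 439.83 + 3080.56 + 580.66 = 25757.19
Import duty = 475 × 1.94 = 921.50
Buyer bears: origin terminal 439.83 + freight 3080.56 + insurance 580.66 + destination terminal 683.88 + delivery 2173.43 + duty 921.50 = 7879.86
Landed cost = invoice 21656.14 + 7879.86 = 29536.00

Total landed cost: AUD 29536.00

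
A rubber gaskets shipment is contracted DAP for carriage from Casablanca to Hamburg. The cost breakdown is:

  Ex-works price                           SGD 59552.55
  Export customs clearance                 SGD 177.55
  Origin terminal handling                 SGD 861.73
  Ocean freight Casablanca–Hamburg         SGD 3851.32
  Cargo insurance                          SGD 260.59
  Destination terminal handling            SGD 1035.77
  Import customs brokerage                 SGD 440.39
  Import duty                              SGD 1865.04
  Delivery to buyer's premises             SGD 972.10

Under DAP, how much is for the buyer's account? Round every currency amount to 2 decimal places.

Buyer's account: SGD 2305.43

DAP: the seller bears all costs to the named destination except import duty and clearance.
Seller's account: goods 59552.55 + export clearance 177.55 + origin terminal 861.73 + freight 3851.32 + insurance 260.59 + destination terminal 1035.77 + delivery 972.10 = 66711.61
Buyer's account: brokerage 440.39 + duty 1865.04 = 2305.43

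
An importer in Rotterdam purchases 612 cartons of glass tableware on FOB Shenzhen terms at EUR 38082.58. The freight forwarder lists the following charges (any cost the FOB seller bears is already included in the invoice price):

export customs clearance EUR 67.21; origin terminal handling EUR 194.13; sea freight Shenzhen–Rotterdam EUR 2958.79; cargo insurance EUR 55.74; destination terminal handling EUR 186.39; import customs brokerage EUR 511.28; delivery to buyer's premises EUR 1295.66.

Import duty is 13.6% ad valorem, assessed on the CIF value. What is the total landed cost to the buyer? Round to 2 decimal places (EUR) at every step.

Total landed cost: EUR 48679.65

FOB: the seller bears costs until goods are on board at the origin port; the buyer bears freight, insurance and all costs thereafter.
Already in the invoice (seller's account under FOB): export clearance, origin terminal — exclude.
CIF value = FOB price + freight + insurance = 38082.58 + 2958.79 + 55.74 = 41097.11
Import duty = 41097.11 × 13.6% = 5589.21
Buyer bears: freight 2958.79 + insurance 55.74 + destination terminal 186.39 + brokerage 511.28 + delivery 1295.66 + duty 5589.21 = 10597.07
Landed cost = invoice 38082.58 + 10597.07 = 48679.65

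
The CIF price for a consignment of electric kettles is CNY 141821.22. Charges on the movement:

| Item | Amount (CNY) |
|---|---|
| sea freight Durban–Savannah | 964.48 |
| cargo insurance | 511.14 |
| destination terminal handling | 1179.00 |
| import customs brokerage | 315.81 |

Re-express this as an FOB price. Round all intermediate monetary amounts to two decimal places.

Not relevant to the conversion: destination terminal, brokerage — on the buyer under both terms; not part of either seller's price.
From CIF to FOB, the seller no longer bears: freight, insurance.
FOB price = 141821.22 − 964.48 − 511.14 = 140345.60

FOB price: CNY 140345.60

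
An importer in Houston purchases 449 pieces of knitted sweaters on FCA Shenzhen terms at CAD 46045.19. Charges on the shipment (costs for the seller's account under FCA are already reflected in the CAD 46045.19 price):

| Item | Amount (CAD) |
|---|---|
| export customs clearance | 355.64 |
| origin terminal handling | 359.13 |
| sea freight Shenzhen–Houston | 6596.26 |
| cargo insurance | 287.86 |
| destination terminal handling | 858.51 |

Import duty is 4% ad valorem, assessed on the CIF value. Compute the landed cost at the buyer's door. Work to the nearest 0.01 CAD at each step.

FCA: the seller delivers export-cleared goods to the carrier; the buyer bears costs from that point.
Already in the invoice (seller's account under FCA): export clearance — exclude.
CIF value = FCA price + origin terminal + freight + insurance = 46045.19 + 359.13 + 6596.26 + 287.86 = 53288.44
Import duty = 53288.44 × 4% = 2131.54
Buyer bears: origin terminal 359.13 + freight 6596.26 + insurance 287.86 + destination terminal 858.51 + duty 2131.54 = 10233.30
Landed cost = invoice 46045.19 + 10233.30 = 56278.49

Total landed cost: CAD 56278.49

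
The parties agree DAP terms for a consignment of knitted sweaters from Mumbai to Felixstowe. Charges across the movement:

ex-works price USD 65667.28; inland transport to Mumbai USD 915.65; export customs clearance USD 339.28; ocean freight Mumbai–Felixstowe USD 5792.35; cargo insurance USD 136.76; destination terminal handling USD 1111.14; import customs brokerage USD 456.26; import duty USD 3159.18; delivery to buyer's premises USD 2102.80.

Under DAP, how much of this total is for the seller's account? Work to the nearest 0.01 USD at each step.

DAP: the seller bears all costs to the named destination except import duty and clearance.
Seller's account: goods 65667.28 + inland to port 915.65 + export clearance 339.28 + freight 5792.35 + insurance 136.76 + destination terminal 1111.14 + delivery 2102.80 = 76065.26
Buyer's account: brokerage 456.26 + duty 3159.18 = 3615.44

Seller's account: USD 76065.26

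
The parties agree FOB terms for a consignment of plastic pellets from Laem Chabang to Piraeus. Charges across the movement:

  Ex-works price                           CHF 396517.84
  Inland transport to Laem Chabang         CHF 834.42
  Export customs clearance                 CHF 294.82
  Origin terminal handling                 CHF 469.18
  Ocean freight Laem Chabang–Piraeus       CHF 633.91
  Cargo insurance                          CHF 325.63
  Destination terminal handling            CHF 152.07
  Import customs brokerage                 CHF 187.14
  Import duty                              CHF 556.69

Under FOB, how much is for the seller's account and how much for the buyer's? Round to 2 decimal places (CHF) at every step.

Seller: CHF 398116.26; buyer: CHF 1855.44

FOB: the seller bears costs until goods are on board at the origin port; the buyer bears freight, insurance and all costs thereafter.
Seller's account: goods 396517.84 + inland to port 834.42 + export clearance 294.82 + origin terminal 469.18 = 398116.26
Buyer's account: freight 633.91 + insurance 325.63 + destination terminal 152.07 + brokerage 187.14 + duty 556.69 = 1855.44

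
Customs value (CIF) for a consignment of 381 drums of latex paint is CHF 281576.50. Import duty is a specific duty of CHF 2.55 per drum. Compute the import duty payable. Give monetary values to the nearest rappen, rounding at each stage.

Import duty: CHF 971.55

Import duty = 381 × 2.55 = 971.55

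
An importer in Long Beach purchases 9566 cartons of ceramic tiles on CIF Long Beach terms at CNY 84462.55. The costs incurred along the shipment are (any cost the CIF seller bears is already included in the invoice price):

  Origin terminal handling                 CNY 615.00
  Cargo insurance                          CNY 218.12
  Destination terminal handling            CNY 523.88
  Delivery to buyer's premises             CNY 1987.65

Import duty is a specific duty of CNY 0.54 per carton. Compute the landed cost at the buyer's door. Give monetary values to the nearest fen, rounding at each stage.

Total landed cost: CNY 92139.72

CIF: the seller pays costs through ocean freight and marine insurance to the destination port.
Already in the invoice (seller's account under CIF): origin terminal, insurance — exclude.
The CIF price already equals the CIF value: 84462.55
Import duty = 9566 × 0.54 = 5165.64
Buyer bears: destination terminal 523.88 + delivery 1987.65 + duty 5165.64 = 7677.17
Landed cost = invoice 84462.55 + 7677.17 = 92139.72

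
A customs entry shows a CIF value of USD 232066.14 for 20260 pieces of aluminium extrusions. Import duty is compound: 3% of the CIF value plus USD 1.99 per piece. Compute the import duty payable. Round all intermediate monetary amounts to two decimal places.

Ad valorem component: 232066.14 × 3% = 6961.98
Specific component: 20260 × 1.99 = 40317.40
Import duty = 6961.98 + 40317.40 = 47279.38

Import duty: USD 47279.38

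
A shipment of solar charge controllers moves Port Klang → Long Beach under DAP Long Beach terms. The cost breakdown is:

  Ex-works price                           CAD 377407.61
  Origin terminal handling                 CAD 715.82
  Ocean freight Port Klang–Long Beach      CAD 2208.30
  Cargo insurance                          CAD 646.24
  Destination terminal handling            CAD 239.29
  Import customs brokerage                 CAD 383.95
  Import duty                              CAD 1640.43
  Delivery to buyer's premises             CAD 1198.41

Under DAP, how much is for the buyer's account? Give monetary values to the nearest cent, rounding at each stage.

DAP: the seller bears all costs to the named destination except import duty and clearance.
Seller's account: goods 377407.61 + origin terminal 715.82 + freight 2208.30 + insurance 646.24 + destination terminal 239.29 + delivery 1198.41 = 382415.67
Buyer's account: brokerage 383.95 + duty 1640.43 = 2024.38

Buyer's account: CAD 2024.38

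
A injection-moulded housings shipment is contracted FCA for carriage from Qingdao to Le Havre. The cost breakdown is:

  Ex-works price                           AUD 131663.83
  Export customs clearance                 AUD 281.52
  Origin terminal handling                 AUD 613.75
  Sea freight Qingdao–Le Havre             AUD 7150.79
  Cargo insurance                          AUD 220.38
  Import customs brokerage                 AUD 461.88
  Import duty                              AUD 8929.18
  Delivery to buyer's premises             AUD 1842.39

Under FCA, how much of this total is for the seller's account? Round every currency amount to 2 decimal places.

Seller's account: AUD 131945.35

FCA: the seller delivers export-cleared goods to the carrier; the buyer bears costs from that point.
Seller's account: goods 131663.83 + export clearance 281.52 = 131945.35
Buyer's account: origin terminal 613.75 + freight 7150.79 + insurance 220.38 + brokerage 461.88 + duty 8929.18 + delivery 1842.39 = 19218.37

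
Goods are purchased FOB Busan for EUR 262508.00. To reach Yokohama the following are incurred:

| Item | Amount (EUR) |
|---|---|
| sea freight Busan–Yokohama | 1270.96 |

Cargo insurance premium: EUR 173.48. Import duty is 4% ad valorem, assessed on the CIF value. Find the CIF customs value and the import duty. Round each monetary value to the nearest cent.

CIF value: EUR 263952.44; import duty: EUR 10558.10

CIF = FOB price + freight + insurance
CIF = 262508.00 + 1270.96 + 173.48 = 263952.44
Import duty = 263952.44 × 4% = 10558.10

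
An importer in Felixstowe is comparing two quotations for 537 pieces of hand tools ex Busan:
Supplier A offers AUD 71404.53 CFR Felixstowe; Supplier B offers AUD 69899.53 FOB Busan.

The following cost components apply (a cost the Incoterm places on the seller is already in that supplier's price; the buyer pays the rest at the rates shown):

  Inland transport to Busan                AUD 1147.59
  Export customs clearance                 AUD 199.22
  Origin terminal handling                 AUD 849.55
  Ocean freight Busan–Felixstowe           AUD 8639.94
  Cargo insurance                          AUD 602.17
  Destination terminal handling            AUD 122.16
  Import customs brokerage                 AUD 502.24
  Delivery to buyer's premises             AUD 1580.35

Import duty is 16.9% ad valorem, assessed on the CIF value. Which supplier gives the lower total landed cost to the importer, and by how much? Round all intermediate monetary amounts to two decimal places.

Supplier A is cheaper by AUD 8340.75

Supplier A (CFR):
CIF value = CFR price + insurance = 71404.53 + 602.17 = 72006.70
Import duty = 72006.70 × 16.9% = 12169.13
Buyer bears (A): 602.17 + 122.16 + 502.24 + 1580.35 = 2806.92
Landed cost (A) = invoice 71404.53 + 2806.92 + duty 12169.13 = 86380.58
Supplier B (FOB):
CIF value = FOB price + freight + insurance = 69899.53 + 8639.94 + 602.17 = 79141.64
Import duty = 79141.64 × 16.9% = 13374.94
Buyer bears (B): 8639.94 + 602.17 + 122.16 + 502.24 + 1580.35 = 11446.86
Landed cost (B) = invoice 69899.53 + 11446.86 + duty 13374.94 = 94721.33
Difference = |86380.58 − 94721.33| = 8340.75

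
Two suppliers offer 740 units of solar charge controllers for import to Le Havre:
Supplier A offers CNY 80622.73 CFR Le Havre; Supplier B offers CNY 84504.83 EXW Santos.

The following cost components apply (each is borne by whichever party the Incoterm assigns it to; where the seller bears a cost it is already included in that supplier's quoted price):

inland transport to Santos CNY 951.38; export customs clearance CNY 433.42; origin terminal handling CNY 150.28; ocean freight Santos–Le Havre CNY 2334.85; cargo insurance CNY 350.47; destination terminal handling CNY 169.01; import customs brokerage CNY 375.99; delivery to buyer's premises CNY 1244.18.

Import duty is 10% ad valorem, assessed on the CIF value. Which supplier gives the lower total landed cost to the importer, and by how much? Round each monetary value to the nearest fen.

Supplier A (CFR):
CIF value = CFR price + insurance = 80622.73 + 350.47 = 80973.20
Import duty = 80973.20 × 10% = 8097.32
Buyer bears (A): 350.47 + 169.01 + 375.99 + 1244.18 = 2139.65
Landed cost (A) = invoice 80622.73 + 2139.65 + duty 8097.32 = 90859.70
Supplier B (EXW):
CIF value = EXW price + inland to port + export clearance + origin terminal + freight + insurance = 84504.83 + 951.38 + 433.42 + 150.28 + 2334.85 + 350.47 = 88725.23
Import duty = 88725.23 × 10% = 8872.52
Buyer bears (B): 951.38 + 433.42 + 150.28 + 2334.85 + 350.47 + 169.01 + 375.99 + 1244.18 = 6009.58
Landed cost (B) = invoice 84504.83 + 6009.58 + duty 8872.52 = 99386.93
Difference = |90859.70 − 99386.93| = 8527.23

Supplier A is cheaper by CNY 8527.23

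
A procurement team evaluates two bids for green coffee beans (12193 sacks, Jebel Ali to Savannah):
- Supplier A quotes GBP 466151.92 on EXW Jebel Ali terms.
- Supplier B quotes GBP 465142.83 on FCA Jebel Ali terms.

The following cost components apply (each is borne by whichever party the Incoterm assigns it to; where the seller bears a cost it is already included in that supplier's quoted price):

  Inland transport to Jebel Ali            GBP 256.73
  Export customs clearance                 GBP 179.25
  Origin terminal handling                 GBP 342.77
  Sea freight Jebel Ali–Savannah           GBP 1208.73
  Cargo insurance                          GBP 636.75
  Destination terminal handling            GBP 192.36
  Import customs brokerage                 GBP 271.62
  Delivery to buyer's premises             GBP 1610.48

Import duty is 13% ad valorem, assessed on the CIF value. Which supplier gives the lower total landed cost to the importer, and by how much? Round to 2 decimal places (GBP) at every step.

Supplier A (EXW):
CIF value = EXW price + inland to port + export clearance + origin terminal + freight + insurance = 466151.92 + 256.73 + 179.25 + 342.77 + 1208.73 + 636.75 = 468776.15
Import duty = 468776.15 × 13% = 60940.90
Buyer bears (A): 256.73 + 179.25 + 342.77 + 1208.73 + 636.75 + 192.36 + 271.62 + 1610.48 = 4698.69
Landed cost (A) = invoice 466151.92 + 4698.69 + duty 60940.90 = 531791.51
Supplier B (FCA):
CIF value = FCA price + origin terminal + freight + insurance = 465142.83 + 342.77 + 1208.73 + 636.75 = 467331.08
Import duty = 467331.08 × 13% = 60753.04
Buyer bears (B): 342.77 + 1208.73 + 636.75 + 192.36 + 271.62 + 1610.48 = 4262.71
Landed cost (B) = invoice 465142.83 + 4262.71 + duty 60753.04 = 530158.58
Difference = |531791.51 − 530158.58| = 1632.93

Supplier B is cheaper by GBP 1632.93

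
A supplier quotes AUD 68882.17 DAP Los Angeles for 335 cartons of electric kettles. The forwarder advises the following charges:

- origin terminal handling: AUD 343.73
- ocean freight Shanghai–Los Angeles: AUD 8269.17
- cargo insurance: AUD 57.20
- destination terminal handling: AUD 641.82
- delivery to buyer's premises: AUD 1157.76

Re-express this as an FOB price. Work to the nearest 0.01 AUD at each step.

Not relevant to the conversion: origin terminal — on the seller under both DAP and FOB; already in the DAP price and stays in the FOB price.
From DAP to FOB, the seller no longer bears: freight, insurance, destination terminal, delivery.
FOB price = 68882.17 − 8269.17 − 57.20 − 641.82 − 1157.76 = 58756.22

FOB price: AUD 58756.22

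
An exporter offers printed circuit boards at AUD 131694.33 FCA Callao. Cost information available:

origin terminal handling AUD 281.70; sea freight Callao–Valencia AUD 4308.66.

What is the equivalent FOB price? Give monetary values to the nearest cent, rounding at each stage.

Not relevant to the conversion: freight — on the buyer under both terms; not part of either seller's price.
From FCA to FOB, the seller additionally bears: origin terminal.
FOB price = 131694.33 + 281.70 = 131976.03

FOB price: AUD 131976.03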